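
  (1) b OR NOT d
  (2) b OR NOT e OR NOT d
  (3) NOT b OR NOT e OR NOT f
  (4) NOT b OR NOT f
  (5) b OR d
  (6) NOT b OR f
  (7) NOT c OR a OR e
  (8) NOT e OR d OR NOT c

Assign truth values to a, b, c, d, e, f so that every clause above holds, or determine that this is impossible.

Try b = true.
From the singleton clause (NOT f), f = false.
Now (f) is unsatisfied and unit — conflict.
Backtrack on b: now try b = false.
From the singleton clause (NOT d), d = false.
Now (d) is unsatisfied and unit — conflict.
Neither b = true nor b = false works.

UNSATISFIABLE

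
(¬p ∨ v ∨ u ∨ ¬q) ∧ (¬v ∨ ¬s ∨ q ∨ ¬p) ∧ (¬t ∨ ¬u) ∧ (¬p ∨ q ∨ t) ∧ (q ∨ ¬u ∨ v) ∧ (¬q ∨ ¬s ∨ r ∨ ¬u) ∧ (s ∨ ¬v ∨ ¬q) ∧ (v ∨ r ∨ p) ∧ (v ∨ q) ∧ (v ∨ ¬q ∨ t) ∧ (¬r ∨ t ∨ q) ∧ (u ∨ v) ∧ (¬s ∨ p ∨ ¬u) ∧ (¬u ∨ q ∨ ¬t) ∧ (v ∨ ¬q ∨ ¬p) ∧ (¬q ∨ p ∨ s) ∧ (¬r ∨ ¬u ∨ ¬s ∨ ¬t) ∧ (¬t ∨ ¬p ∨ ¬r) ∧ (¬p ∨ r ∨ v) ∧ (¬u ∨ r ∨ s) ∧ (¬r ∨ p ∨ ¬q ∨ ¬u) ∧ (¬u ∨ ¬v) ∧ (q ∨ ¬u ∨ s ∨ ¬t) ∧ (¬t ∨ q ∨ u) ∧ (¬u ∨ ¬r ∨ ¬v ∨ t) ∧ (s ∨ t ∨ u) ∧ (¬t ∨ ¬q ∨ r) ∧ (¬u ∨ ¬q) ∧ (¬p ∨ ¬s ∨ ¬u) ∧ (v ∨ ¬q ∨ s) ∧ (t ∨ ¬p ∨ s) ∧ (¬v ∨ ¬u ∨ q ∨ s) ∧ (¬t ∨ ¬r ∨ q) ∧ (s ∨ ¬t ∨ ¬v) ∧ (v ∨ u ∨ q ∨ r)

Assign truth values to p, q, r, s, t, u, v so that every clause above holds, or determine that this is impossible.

Branch on t: set t = False.
Branch on p: set p = False.
Branch on v: set v = True.
The clause (¬u) is unit, so u = False.
The clause (s) is unit, so s = True.
Branch on r: set r = False.
All clauses hold; q can take either value.

p: False,  q: False,  r: False,  s: True,  t: False,  u: False,  v: True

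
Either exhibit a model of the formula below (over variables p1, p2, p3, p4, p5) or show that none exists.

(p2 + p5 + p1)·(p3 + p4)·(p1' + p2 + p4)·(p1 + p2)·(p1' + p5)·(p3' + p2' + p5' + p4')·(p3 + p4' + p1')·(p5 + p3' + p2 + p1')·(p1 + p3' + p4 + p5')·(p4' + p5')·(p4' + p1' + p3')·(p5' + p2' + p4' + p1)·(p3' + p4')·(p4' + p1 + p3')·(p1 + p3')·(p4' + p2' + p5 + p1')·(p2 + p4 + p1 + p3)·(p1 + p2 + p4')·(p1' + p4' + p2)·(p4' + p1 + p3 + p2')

p1: 1; p2: 1; p3: 1; p4: 0; p5: 1

Try p3 = 1.
The clause (p4') is unit, so p4 = 0.
The clause (p1) is unit, so p1 = 1.
The clause (p2) is unit, so p2 = 1.
The clause (p5) is unit, so p5 = 1.
Every clause now holds.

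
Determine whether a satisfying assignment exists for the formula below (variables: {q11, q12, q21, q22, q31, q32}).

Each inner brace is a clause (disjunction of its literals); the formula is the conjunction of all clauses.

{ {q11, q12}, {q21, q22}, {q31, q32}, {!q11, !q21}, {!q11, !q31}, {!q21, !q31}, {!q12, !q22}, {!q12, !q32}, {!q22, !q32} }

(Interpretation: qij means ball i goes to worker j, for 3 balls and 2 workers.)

Branch on q11: set q11 = true.
The clause (!q21) is unit, so q21 = false.
The clause (q22) is unit, so q22 = true.
The clause (!q31) is unit, so q31 = false.
The clause (q32) is unit, so q32 = true.
Now (!q32) is unsatisfied and unit — conflict.
That branch fails; take q11 = false instead.
The clause (q12) is unit, so q12 = true.
The clause (!q22) is unit, so q22 = false.
The clause (q21) is unit, so q21 = true.
The clause (!q31) is unit, so q31 = false.
The clause (q32) is unit, so q32 = true.
Now (!q32) is unsatisfied and unit — conflict.
Either choice for q11 ends in contradiction.
No assignment satisfies every clause.

No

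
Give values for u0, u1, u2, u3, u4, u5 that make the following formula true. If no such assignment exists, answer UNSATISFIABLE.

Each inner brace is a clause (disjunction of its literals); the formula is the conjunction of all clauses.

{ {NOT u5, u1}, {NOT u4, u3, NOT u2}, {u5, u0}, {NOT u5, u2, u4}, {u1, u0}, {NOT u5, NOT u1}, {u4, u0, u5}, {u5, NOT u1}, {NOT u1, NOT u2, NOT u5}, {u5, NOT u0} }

Case u5 = false:
The clause (u0) is unit, so u0 = true.
That conflicts with the unit clause (NOT u0).
Backtrack on u5: now try u5 = true.
The clause (u1) is unit, so u1 = true.
That conflicts with the unit clause (NOT u1).
Both values of u5 lead to a conflict.

UNSATISFIABLE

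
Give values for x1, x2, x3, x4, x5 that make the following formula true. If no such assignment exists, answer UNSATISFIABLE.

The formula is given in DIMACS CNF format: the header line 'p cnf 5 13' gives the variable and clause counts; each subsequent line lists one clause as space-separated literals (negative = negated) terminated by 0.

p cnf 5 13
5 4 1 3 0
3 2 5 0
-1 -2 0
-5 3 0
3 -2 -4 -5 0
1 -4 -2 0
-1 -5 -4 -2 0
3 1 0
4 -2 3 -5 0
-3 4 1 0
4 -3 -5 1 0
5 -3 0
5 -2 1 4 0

Branch on x1: set x1 = False.
Unit clause (x3) forces x3 = True.
Unit clause (x4) forces x4 = True.
Unit clause (¬x2) forces x2 = False.
Unit clause (x5) forces x5 = True.
This assignment satisfies each clause.

x1 ↦ False; x2 ↦ False; x3 ↦ True; x4 ↦ True; x5 ↦ True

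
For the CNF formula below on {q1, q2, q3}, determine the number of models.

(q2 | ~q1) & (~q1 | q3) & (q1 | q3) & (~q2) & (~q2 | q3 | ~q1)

1

There are 2^3 = 8 truth assignments over (q1, q2, q3).
Check each against the 5 clauses (columns in the order q1, q2, q3):
  F F F  ✗ fails (q1 | q3)
  F F T  ✓ satisfies all
  F T F  ✗ fails (q1 | q3)
  F T T  ✗ fails (~q2)
  T F F  ✗ fails (q2 | ~q1)
  T F T  ✗ fails (q2 | ~q1)
  T T F  ✗ fails (~q1 | q3)
  T T T  ✗ fails (~q2)
1 of the 8 rows is a model.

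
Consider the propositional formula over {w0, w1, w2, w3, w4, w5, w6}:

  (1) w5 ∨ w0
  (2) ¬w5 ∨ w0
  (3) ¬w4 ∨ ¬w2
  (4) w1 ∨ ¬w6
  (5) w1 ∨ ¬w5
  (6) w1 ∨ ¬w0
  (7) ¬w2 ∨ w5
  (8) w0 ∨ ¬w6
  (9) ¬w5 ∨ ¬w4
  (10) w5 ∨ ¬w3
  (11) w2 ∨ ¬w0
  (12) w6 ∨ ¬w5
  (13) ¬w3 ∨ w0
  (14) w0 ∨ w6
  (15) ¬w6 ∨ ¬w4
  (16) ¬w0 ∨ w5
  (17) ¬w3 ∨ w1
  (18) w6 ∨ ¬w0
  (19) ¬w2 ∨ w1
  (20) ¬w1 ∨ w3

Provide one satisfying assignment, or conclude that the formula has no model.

w0 ↦ True; w1 ↦ True; w2 ↦ True; w3 ↦ True; w4 ↦ False; w5 ↦ True; w6 ↦ True

Try w5 = True.
(w0) alone gives w0 = True.
(w1) alone gives w1 = True.
(¬w4) alone gives w4 = False.
(w2) alone gives w2 = True.
(w6) alone gives w6 = True.
(w3) alone gives w3 = True.
All clauses are satisfied.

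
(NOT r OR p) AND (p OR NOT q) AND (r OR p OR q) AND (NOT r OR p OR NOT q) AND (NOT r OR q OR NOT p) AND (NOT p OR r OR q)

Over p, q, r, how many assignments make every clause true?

2

There are 2^3 = 8 truth assignments over (p, q, r).
Split on p. With p = true, the clauses containing p are satisfied and NOT p drops from the rest; 2 of the 2^2 = 4 assignments to the other variables satisfy what remains.
With p = false, by the same count on the reduced clause set, 0 assignments work.
(One model: p=T, q=T, r=F.)
Total: 2 + 0 = 2.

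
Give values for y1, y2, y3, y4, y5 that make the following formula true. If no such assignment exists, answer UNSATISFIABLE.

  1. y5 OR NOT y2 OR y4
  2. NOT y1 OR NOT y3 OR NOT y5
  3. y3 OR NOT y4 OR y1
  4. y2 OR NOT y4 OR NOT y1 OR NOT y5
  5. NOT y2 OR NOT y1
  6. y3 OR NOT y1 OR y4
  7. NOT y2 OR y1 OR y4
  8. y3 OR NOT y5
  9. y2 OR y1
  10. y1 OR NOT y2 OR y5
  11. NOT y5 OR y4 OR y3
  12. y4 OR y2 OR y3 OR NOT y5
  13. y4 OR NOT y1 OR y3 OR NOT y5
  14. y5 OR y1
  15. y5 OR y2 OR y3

y1 ↦ false,  y2 ↦ true,  y3 ↦ true,  y4 ↦ true,  y5 ↦ true

Try y2 = true.
The clause (NOT y1) is unit, so y1 = false.
The clause (y4) is unit, so y4 = true.
The clause (y3) is unit, so y3 = true.
The clause (y5) is unit, so y5 = true.
This assignment satisfies each clause.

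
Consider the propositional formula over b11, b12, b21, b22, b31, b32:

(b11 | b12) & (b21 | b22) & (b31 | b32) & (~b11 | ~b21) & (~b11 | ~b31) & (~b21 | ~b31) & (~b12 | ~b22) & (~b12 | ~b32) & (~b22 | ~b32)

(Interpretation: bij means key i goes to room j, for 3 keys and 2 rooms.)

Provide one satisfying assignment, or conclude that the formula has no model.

Branch on b11: set b11 = 1.
Unit clause (~b21) forces b21 = 0.
Unit clause (b22) forces b22 = 1.
Unit clause (~b31) forces b31 = 0.
Unit clause (b32) forces b32 = 1.
That conflicts with the unit clause (~b32).
So b11 must be the other value — set b11 = 0.
Unit clause (b12) forces b12 = 1.
Unit clause (~b22) forces b22 = 0.
Unit clause (b21) forces b21 = 1.
Unit clause (~b31) forces b31 = 0.
Unit clause (b32) forces b32 = 1.
That conflicts with the unit clause (~b32).
Neither b11 = 1 nor b11 = 0 works.

UNSATISFIABLE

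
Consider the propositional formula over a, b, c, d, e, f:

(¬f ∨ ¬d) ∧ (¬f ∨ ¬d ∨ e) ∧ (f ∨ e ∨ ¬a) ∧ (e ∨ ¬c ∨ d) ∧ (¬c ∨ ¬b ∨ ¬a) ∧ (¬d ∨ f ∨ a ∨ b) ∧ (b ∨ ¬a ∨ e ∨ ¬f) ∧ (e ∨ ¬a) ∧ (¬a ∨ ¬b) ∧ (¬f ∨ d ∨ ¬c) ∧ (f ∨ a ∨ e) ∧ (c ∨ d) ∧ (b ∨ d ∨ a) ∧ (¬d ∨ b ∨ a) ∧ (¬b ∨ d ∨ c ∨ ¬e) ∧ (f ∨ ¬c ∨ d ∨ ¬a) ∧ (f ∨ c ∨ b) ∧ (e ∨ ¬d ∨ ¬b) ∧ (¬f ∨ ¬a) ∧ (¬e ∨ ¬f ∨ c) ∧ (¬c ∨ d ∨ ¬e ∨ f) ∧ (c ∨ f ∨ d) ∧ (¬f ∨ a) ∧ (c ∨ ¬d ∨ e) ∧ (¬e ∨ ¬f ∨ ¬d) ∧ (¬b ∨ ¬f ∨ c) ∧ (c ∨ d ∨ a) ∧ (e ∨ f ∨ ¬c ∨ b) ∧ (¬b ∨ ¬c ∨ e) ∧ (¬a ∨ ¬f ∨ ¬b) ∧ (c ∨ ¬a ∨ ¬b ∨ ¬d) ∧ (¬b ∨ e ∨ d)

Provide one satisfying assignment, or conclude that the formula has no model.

Case f = False:
Case e = True:
Case a = True:
The clause (¬b) is unit, so b = False.
The clause (c) is unit, so c = True.
The clause (d) is unit, so d = True.
This assignment satisfies each clause.

a: True; b: False; c: True; d: True; e: True; f: False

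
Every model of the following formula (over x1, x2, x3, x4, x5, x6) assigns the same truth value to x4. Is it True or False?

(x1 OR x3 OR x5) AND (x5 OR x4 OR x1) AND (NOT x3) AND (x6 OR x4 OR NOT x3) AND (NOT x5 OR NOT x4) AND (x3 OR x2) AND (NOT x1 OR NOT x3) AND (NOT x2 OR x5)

Suppose x4 = true.
(NOT x3) alone gives x3 = false.
(NOT x5) alone gives x5 = false.
(x1) alone gives x1 = true.
(x2) alone gives x2 = true.
Now (NOT x2) is unsatisfied and unit — conflict.
So every satisfying assignment has x4 = False.

False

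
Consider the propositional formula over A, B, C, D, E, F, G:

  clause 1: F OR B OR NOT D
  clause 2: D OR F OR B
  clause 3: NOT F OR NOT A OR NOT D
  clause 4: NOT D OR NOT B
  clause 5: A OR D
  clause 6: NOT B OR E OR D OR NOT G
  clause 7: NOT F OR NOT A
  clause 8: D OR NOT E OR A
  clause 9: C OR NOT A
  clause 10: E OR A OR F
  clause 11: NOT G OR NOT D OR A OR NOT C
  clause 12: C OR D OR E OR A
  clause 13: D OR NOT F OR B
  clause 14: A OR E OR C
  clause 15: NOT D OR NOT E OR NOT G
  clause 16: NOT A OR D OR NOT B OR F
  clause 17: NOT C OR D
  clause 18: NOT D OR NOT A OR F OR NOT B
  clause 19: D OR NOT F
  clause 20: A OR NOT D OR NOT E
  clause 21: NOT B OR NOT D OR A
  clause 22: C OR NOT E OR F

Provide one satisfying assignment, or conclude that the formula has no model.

Try D = true.
From the singleton clause (NOT B), B = false.
From the singleton clause (F), F = true.
From the singleton clause (NOT A), A = false.
From the singleton clause (NOT E), E = false.
From the singleton clause (C), C = true.
From the singleton clause (NOT G), G = false.
All clauses are satisfied.

A: false, B: false, C: true, D: true, E: false, F: true, G: false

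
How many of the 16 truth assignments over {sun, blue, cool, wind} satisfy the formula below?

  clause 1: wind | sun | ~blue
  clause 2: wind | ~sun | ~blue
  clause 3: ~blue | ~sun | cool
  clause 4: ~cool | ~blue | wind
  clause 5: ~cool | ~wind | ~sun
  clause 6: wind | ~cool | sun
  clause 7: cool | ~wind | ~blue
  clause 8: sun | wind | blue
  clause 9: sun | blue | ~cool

5

There are 2^4 = 16 truth assignments over (sun, blue, cool, wind).
Check each against the 9 clauses (columns in the order sun, blue, cool, wind):
  F F F F  ✗ fails (sun | wind | blue)
  F F F T  ✓ satisfies all
  F F T F  ✗ fails (wind | ~cool | sun)
  F F T T  ✗ fails (sun | blue | ~cool)
  F T F F  ✗ fails (wind | sun | ~blue)
  F T F T  ✗ fails (cool | ~wind | ~blue)
  F T T F  ✗ fails (wind | sun | ~blue)
  F T T T  ✓ satisfies all
  T F F F  ✓ satisfies all
  T F F T  ✓ satisfies all
  T F T F  ✓ satisfies all
  T F T T  ✗ fails (~cool | ~wind | ~sun)
  T T F F  ✗ fails (wind | ~sun | ~blue)
  T T F T  ✗ fails (~blue | ~sun | cool)
  T T T F  ✗ fails (wind | ~sun | ~blue)
  T T T T  ✗ fails (~cool | ~wind | ~sun)
5 of the 16 rows are models.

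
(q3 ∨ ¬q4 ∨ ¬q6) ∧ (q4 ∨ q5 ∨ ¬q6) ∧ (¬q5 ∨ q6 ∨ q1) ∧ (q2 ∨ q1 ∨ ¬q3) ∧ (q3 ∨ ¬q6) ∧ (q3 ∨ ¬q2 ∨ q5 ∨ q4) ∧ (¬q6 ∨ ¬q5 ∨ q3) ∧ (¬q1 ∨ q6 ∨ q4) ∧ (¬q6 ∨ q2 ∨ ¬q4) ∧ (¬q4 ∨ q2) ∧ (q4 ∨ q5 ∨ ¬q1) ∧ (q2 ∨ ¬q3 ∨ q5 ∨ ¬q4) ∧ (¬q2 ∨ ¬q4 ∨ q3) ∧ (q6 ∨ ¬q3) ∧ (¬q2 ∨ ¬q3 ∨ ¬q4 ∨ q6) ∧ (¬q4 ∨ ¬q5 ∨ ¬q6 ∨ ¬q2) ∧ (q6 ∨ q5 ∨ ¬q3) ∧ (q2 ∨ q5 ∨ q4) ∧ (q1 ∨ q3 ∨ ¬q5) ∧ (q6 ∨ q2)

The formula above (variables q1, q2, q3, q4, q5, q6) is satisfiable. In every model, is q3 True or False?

Suppose q3 = False.
(¬q6) alone gives q6 = False.
(q2) alone gives q2 = True.
(¬q4) alone gives q4 = False.
(q5) alone gives q5 = True.
(q1) alone gives q1 = True.
That conflicts with the unit clause (¬q1).
So every satisfying assignment has q3 = True.

True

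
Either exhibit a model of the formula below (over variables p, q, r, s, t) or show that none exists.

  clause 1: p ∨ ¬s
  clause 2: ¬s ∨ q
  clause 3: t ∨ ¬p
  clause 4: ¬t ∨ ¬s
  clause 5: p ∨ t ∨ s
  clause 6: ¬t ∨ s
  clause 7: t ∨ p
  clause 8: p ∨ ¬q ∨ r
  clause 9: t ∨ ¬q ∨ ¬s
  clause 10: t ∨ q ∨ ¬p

Suppose p = True.
(t) alone gives t = True.
(¬s) alone gives s = False.
Now (s) is unsatisfied and unit — conflict.
Backtrack on p: now try p = False.
(¬s) alone gives s = False.
(t) alone gives t = True.
Now (¬t) is unsatisfied and unit — conflict.
Either choice for p ends in contradiction.

UNSATISFIABLE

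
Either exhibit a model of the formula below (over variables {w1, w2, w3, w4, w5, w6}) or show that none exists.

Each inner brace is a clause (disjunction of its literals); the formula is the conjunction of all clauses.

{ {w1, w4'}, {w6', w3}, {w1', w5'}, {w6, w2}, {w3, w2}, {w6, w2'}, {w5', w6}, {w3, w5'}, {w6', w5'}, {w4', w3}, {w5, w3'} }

UNSATISFIABLE

Case w1 = 1:
The clause (w5') is unit, so w5 = 0.
The clause (w3') is unit, so w3 = 0.
The clause (w6') is unit, so w6 = 0.
The clause (w2) is unit, so w2 = 1.
Now (w2') is unsatisfied and unit — conflict.
Undo w1 and try w1 = 0.
The clause (w4') is unit, so w4 = 0.
Case w6 = 0:
The clause (w2) is unit, so w2 = 1.
Now (w2') is unsatisfied and unit — conflict.
Undo w6 and try w6 = 1.
The clause (w3) is unit, so w3 = 1.
The clause (w5') is unit, so w5 = 0.
Now (w5) is unsatisfied and unit — conflict.
Neither w6 = 1 nor w6 = 0 works.
Neither w1 = 1 nor w1 = 0 works.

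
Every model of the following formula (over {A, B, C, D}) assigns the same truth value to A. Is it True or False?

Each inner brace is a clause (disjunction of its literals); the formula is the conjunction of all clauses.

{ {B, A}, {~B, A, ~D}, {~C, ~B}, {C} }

Suppose A = 0.
(B) alone gives B = 1.
(~D) alone gives D = 0.
(~C) alone gives C = 0.
Now (C) is unsatisfied and unit — conflict.
So every satisfying assignment has A = True.

True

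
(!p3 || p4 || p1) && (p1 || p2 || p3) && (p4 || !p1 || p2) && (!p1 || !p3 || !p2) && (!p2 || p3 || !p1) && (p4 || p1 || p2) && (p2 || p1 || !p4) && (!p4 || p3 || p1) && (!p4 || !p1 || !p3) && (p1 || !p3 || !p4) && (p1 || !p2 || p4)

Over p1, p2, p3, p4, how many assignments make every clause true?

There are 2^4 = 16 truth assignments over (p1, p2, p3, p4).
Check each against the 11 clauses (columns in the order p1, p2, p3, p4):
  F F F F  ✗ fails (p1 || p2 || p3)
  F F F T  ✗ fails (p1 || p2 || p3)
  F F T F  ✗ fails (!p3 || p4 || p1)
  F F T T  ✗ fails (p2 || p1 || !p4)
  F T F F  ✗ fails (p1 || !p2 || p4)
  F T F T  ✗ fails (!p4 || p3 || p1)
  F T T F  ✗ fails (!p3 || p4 || p1)
  F T T T  ✗ fails (p1 || !p3 || !p4)
  T F F F  ✗ fails (p4 || !p1 || p2)
  T F F T  ✓ satisfies all
  T F T F  ✗ fails (p4 || !p1 || p2)
  T F T T  ✗ fails (!p4 || !p1 || !p3)
  T T F F  ✗ fails (!p2 || p3 || !p1)
  T T F T  ✗ fails (!p2 || p3 || !p1)
  T T T F  ✗ fails (!p1 || !p3 || !p2)
  T T T T  ✗ fails (!p1 || !p3 || !p2)
1 of the 16 rows is a model.

1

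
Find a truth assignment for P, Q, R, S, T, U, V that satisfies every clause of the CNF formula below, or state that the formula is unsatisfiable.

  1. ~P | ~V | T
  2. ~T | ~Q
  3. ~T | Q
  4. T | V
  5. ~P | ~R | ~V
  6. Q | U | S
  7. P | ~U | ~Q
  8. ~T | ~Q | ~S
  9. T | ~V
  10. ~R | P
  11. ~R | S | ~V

UNSATISFIABLE

Try T = 0.
(V) alone gives V = 1.
But (~V) is also a unit clause — contradiction.
That branch fails; take T = 1 instead.
(~Q) alone gives Q = 0.
But (Q) is also a unit clause — contradiction.
Neither T = 1 nor T = 0 works.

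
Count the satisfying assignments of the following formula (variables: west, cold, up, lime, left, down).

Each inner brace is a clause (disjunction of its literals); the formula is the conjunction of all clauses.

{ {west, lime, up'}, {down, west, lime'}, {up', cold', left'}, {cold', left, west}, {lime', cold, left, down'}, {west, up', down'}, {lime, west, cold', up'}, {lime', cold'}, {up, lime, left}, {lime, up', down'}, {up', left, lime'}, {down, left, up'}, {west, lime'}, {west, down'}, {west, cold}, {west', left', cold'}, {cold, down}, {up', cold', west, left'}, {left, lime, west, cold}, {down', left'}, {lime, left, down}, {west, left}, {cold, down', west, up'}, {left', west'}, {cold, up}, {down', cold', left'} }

1

There are 2^6 = 64 truth assignments over (west, cold, up, lime, left, down).
Split on lime. With lime = 1, the clauses containing lime are satisfied and lime' drops from the rest; 0 of the 2^5 = 32 assignments to the other variables satisfy what remains.
With lime = 0, by the same count on the reduced clause set, 1 assignment works.
(One model: west=F, cold=T, up=F, lime=F, left=T, down=F.)
Total: 0 + 1 = 1.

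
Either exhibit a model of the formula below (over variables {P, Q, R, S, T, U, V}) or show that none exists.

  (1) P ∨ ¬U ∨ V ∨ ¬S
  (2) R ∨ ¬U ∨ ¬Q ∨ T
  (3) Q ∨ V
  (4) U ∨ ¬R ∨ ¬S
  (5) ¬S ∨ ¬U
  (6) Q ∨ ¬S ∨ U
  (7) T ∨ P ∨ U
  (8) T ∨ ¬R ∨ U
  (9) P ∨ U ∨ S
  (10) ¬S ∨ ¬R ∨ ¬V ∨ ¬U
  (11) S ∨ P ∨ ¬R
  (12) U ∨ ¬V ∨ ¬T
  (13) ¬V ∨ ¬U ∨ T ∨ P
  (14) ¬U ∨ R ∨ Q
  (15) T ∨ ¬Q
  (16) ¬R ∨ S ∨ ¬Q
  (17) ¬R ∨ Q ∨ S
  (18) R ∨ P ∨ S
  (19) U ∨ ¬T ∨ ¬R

Branch on Q: set Q = True.
Unit clause (T) forces T = True.
Branch on S: set S = False.
Unit clause (¬R) forces R = False.
Unit clause (P) forces P = True.
Branch on U: set U = False.
Unit clause (¬V) forces V = False.
This assignment satisfies each clause.

P ↦ True,  Q ↦ True,  R ↦ False,  S ↦ False,  T ↦ True,  U ↦ False,  V ↦ False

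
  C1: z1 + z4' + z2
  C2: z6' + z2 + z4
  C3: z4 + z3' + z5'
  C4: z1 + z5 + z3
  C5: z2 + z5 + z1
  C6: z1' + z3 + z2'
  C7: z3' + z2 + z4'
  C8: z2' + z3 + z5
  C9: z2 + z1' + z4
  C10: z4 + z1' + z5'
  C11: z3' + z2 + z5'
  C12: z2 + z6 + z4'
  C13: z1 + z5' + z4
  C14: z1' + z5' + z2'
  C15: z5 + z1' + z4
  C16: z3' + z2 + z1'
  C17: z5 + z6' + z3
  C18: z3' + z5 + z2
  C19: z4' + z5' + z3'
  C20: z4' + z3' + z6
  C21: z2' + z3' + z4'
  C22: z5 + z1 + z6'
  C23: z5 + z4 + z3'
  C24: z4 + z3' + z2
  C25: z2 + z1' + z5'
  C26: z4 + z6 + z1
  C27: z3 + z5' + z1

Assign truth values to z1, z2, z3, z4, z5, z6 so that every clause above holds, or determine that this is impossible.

UNSATISFIABLE

Branch on z1: set z1 = 1.
Branch on z3: set z3 = 1.
From the singleton clause (z2), z2 = 1.
From the singleton clause (z5'), z5 = 0.
From the singleton clause (z4), z4 = 1.
But (z4') is also a unit clause — contradiction.
So z3 must be the other value — set z3 = 0.
From the singleton clause (z2'), z2 = 0.
From the singleton clause (z4), z4 = 1.
From the singleton clause (z6), z6 = 1.
From the singleton clause (z5), z5 = 1.
But (z5') is also a unit clause — contradiction.
Neither z3 = 1 nor z3 = 0 works.
So z1 must be the other value — set z1 = 0.
Branch on z4: set z4 = 0.
From the singleton clause (z5'), z5 = 0.
From the singleton clause (z3), z3 = 1.
But (z3') is also a unit clause — contradiction.
So z4 must be the other value — set z4 = 1.
From the singleton clause (z2), z2 = 1.
From the singleton clause (z3'), z3 = 0.
From the singleton clause (z5), z5 = 1.
But (z5') is also a unit clause — contradiction.
Neither z4 = 1 nor z4 = 0 works.
Neither z1 = 1 nor z1 = 0 works.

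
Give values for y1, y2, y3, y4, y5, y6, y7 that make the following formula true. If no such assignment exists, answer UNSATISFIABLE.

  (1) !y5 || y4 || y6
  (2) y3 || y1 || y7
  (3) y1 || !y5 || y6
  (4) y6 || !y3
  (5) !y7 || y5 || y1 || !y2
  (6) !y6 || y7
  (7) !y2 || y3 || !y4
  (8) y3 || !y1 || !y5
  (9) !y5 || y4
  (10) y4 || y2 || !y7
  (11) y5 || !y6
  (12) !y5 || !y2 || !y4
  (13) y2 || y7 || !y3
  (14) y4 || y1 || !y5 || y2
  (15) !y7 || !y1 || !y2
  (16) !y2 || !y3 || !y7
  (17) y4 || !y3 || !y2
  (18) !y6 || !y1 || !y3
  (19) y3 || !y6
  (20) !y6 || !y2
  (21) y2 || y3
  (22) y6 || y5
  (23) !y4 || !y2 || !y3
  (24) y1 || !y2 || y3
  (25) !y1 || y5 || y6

y1: false,  y2: false,  y3: true,  y4: true,  y5: true,  y6: true,  y7: true

Suppose y6 = true.
(y7) alone gives y7 = true.
(y5) alone gives y5 = true.
(y4) alone gives y4 = true.
(!y2) alone gives y2 = false.
(y3) alone gives y3 = true.
(!y1) alone gives y1 = false.
All clauses are satisfied.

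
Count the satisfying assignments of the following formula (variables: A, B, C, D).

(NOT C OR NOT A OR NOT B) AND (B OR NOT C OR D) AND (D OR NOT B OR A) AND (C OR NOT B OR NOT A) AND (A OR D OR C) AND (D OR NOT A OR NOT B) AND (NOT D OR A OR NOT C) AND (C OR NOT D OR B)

3

There are 2^4 = 16 truth assignments over (A, B, C, D).
Split on D. With D = true, the clauses containing D are satisfied and NOT D drops from the rest; 2 of the 2^3 = 8 assignments to the other variables satisfy what remains.
With D = false, by the same count on the reduced clause set, 1 assignment works.
(One model: A=F, B=T, C=F, D=T.)
Total: 2 + 1 = 3.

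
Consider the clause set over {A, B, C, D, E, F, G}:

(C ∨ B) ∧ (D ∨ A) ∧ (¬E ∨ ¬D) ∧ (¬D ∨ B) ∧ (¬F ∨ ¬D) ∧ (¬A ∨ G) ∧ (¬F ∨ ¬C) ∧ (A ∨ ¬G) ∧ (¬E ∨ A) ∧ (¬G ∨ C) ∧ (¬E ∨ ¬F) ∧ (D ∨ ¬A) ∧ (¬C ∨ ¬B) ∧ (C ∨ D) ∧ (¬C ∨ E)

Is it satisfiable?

Satisfiable

Try C = False.
Unit clause (B) forces B = True.
Unit clause (¬G) forces G = False.
Unit clause (¬A) forces A = False.
Unit clause (D) forces D = True.
Unit clause (¬E) forces E = False.
Unit clause (¬F) forces F = False.
This assignment satisfies each clause.
A satisfying assignment: A ↦ False,  B ↦ True,  C ↦ False,  D ↦ True,  E ↦ False,  F ↦ False,  G ↦ False.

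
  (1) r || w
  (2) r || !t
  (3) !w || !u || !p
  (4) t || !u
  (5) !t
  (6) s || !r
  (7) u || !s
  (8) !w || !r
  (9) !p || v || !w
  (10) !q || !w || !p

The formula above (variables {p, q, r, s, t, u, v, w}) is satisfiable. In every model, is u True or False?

False

Suppose u = true.
The clause (t) is unit, so t = true.
But (!t) is also a unit clause — contradiction.
So every satisfying assignment has u = False.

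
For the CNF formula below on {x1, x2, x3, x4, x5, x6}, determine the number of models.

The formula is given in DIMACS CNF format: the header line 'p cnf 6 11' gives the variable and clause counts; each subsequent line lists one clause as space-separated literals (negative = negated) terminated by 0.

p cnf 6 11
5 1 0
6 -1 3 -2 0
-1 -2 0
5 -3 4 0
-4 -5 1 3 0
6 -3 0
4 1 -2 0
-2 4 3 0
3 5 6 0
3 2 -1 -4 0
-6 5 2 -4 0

There are 2^6 = 64 truth assignments over (x1, x2, x3, x4, x5, x6).
Split on x3. With x3 = True, the clauses containing x3 are satisfied and ¬x3 drops from the rest; 5 of the 2^5 = 32 assignments to the other variables satisfy what remains.
With x3 = False, by the same count on the reduced clause set, 5 assignments work.
(One model: x1=F, x2=F, x3=F, x4=F, x5=T, x6=F.)
Total: 5 + 5 = 10.

10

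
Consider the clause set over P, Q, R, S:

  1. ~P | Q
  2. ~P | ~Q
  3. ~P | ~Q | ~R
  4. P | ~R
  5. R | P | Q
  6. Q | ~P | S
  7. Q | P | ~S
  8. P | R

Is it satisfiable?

Branch on P: set P = 0.
(~R) alone gives R = 0.
But (R) is also a unit clause — contradiction.
That branch fails; take P = 1 instead.
(Q) alone gives Q = 1.
But (~Q) is also a unit clause — contradiction.
Either choice for P ends in contradiction.
No assignment satisfies every clause.

No, unsatisfiable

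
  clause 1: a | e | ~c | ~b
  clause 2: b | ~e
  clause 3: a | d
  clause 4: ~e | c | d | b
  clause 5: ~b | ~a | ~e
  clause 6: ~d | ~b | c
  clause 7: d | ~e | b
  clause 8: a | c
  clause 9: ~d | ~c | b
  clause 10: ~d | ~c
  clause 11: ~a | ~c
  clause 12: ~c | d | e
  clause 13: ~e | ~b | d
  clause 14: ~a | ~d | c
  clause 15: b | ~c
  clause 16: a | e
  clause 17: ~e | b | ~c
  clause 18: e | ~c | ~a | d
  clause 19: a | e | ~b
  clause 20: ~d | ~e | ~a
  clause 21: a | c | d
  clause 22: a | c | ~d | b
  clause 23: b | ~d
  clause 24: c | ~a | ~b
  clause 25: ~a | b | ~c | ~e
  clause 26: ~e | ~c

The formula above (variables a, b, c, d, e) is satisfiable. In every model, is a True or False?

True

Suppose a = 0.
(d) alone gives d = 1.
(c) alone gives c = 1.
Now (~c) is unsatisfied and unit — conflict.
So every satisfying assignment has a = True.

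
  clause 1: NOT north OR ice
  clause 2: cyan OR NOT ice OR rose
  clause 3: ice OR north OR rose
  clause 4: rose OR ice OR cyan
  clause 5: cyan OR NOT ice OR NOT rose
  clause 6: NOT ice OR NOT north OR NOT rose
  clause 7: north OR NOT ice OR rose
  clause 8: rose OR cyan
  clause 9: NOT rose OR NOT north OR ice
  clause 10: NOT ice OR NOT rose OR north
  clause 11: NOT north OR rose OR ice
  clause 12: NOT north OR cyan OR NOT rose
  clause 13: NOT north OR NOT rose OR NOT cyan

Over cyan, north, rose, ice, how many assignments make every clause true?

3

There are 2^4 = 16 truth assignments over (cyan, north, rose, ice).
Check each against the 13 clauses (columns in the order cyan, north, rose, ice):
  F F F F  ✗ fails (ice OR north OR rose)
  F F F T  ✗ fails (cyan OR NOT ice OR rose)
  F F T F  ✓ satisfies all
  F F T T  ✗ fails (cyan OR NOT ice OR NOT rose)
  F T F F  ✗ fails (NOT north OR ice)
  F T F T  ✗ fails (cyan OR NOT ice OR rose)
  F T T F  ✗ fails (NOT north OR ice)
  F T T T  ✗ fails (cyan OR NOT ice OR NOT rose)
  T F F F  ✗ fails (ice OR north OR rose)
  T F F T  ✗ fails (north OR NOT ice OR rose)
  T F T F  ✓ satisfies all
  T F T T  ✗ fails (NOT ice OR NOT rose OR north)
  T T F F  ✗ fails (NOT north OR ice)
  T T F T  ✓ satisfies all
  T T T F  ✗ fails (NOT north OR ice)
  T T T T  ✗ fails (NOT ice OR NOT north OR NOT rose)
3 of the 16 rows are models.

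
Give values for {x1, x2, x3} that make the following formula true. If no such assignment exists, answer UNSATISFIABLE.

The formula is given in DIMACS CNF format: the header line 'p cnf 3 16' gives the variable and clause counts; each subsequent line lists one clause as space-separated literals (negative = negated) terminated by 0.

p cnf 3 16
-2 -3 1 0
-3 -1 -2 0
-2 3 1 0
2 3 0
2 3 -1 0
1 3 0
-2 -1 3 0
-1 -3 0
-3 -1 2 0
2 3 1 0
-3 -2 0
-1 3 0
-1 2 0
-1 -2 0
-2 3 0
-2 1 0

Suppose x2 = False.
Unit clause (x3) forces x3 = True.
Unit clause (¬x1) forces x1 = False.
This assignment satisfies each clause.

x1 ↦ False, x2 ↦ False, x3 ↦ True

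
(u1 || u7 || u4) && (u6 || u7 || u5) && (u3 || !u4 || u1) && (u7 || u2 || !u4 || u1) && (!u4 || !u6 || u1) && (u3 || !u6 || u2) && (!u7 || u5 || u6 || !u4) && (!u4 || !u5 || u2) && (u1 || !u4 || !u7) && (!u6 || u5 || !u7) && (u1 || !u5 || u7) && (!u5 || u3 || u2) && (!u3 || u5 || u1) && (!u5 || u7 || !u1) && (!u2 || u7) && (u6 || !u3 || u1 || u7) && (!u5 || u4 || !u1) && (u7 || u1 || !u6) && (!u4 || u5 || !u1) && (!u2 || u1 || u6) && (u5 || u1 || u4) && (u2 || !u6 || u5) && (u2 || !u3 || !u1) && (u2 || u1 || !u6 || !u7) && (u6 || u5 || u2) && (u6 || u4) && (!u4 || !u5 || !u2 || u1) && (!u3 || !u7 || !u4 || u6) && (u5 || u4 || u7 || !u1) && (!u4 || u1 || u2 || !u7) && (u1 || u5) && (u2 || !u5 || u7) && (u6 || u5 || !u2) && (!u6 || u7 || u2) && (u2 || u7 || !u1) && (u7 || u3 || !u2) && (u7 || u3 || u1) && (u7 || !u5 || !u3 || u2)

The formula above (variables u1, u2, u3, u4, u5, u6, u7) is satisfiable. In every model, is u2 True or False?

Suppose u2 = false.
Case u3 = true:
From the singleton clause (!u1), u1 = false.
From the singleton clause (u5), u5 = true.
From the singleton clause (!u4), u4 = false.
From the singleton clause (u7), u7 = true.
From the singleton clause (!u6), u6 = false.
That conflicts with the unit clause (u6).
That branch fails; take u3 = false instead.
From the singleton clause (!u6), u6 = false.
From the singleton clause (!u5), u5 = false.
That conflicts with the unit clause (u5).
Neither u3 = true nor u3 = false works.
So every satisfying assignment has u2 = True.

True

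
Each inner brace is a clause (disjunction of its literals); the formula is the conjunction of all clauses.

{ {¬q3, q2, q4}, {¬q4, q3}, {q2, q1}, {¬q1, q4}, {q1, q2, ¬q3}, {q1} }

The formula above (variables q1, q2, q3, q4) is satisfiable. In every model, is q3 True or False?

True

Suppose q3 = False.
From the singleton clause (¬q4), q4 = False.
From the singleton clause (¬q1), q1 = False.
Now (q1) is unsatisfied and unit — conflict.
So every satisfying assignment has q3 = True.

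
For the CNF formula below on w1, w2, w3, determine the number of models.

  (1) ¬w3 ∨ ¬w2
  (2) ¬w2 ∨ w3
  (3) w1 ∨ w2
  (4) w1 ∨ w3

There are 2^3 = 8 truth assignments over (w1, w2, w3).
Check each against the 4 clauses (columns in the order w1, w2, w3):
  F F F  ✗ fails (w1 ∨ w2)
  F F T  ✗ fails (w1 ∨ w2)
  F T F  ✗ fails (¬w2 ∨ w3)
  F T T  ✗ fails (¬w3 ∨ ¬w2)
  T F F  ✓ satisfies all
  T F T  ✓ satisfies all
  T T F  ✗ fails (¬w2 ∨ w3)
  T T T  ✗ fails (¬w3 ∨ ¬w2)
2 of the 8 rows are models.

2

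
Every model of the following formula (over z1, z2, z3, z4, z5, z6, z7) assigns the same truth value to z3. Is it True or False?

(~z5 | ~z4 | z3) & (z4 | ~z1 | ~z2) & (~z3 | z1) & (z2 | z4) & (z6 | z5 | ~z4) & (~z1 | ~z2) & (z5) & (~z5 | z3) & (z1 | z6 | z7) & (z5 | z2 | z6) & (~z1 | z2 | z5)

Suppose z3 = 0.
The clause (z5) is unit, so z5 = 1.
But (~z5) is also a unit clause — contradiction.
So every satisfying assignment has z3 = True.

True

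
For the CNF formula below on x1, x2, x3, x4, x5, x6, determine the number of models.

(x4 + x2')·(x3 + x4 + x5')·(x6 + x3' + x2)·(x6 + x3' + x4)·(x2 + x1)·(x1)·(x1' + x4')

There are 2^6 = 64 truth assignments over (x1, x2, x3, x4, x5, x6).
Split on x1. With x1 = 1, the clauses containing x1 are satisfied and x1' drops from the rest; 4 of the 2^5 = 32 assignments to the other variables satisfy what remains.
With x1 = 0, by the same count on the reduced clause set, 0 assignments work.
(One model: x1=T, x2=F, x3=F, x4=F, x5=F, x6=F.)
Total: 4 + 0 = 4.

4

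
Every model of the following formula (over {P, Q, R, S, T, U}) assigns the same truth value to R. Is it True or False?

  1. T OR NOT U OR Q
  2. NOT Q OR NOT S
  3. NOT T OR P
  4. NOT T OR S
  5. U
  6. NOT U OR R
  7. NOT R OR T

True

Suppose R = false.
From the singleton clause (U), U = true.
Now (NOT U) is unsatisfied and unit — conflict.
So every satisfying assignment has R = True.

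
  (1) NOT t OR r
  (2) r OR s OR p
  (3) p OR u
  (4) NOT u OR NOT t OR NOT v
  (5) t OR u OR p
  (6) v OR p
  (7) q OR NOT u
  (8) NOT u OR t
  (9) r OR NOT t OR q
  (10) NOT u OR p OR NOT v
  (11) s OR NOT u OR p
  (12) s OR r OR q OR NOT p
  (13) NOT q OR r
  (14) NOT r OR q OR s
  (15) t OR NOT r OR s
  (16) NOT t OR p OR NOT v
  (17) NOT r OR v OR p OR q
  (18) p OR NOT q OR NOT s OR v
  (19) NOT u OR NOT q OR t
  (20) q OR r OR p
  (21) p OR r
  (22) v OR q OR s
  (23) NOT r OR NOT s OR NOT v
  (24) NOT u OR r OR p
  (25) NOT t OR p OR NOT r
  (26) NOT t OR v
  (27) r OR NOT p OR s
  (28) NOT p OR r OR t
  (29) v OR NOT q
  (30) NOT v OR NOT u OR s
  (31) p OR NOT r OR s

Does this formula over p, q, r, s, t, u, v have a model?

Case t = true:
The clause (r) is unit, so r = true.
The clause (p) is unit, so p = true.
The clause (v) is unit, so v = true.
The clause (NOT u) is unit, so u = false.
The clause (NOT s) is unit, so s = false.
The clause (q) is unit, so q = true.
All clauses are satisfied.
A satisfying assignment: p=true,  q=true,  r=true,  s=false,  t=true,  u=false,  v=true.

Yes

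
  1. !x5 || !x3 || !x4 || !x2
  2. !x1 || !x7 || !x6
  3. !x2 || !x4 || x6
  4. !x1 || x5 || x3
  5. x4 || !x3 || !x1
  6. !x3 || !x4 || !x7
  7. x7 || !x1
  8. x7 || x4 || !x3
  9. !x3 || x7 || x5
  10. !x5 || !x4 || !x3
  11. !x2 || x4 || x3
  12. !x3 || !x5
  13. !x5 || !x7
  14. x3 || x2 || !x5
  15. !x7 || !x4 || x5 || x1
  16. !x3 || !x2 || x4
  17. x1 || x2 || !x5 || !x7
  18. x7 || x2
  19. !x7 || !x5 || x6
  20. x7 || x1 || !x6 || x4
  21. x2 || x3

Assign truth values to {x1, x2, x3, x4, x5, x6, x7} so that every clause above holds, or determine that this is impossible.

Branch on x7: set x7 = true.
Unit clause (!x5) forces x5 = false.
Branch on x1: set x1 = false.
Unit clause (!x4) forces x4 = false.
Branch on x2: set x2 = false.
Unit clause (x3) forces x3 = true.
All clauses hold; x6 can take either value.

x1 ↦ false; x2 ↦ false; x3 ↦ true; x4 ↦ false; x5 ↦ false; x6 ↦ false; x7 ↦ true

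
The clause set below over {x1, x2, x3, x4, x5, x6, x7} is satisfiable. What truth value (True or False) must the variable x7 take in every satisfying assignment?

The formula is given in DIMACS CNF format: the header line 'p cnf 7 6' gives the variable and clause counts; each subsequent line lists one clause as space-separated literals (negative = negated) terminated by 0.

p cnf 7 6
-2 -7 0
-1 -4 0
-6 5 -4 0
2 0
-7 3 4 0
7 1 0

False

Suppose x7 = True.
The clause (¬x2) is unit, so x2 = False.
But (x2) is also a unit clause — contradiction.
So every satisfying assignment has x7 = False.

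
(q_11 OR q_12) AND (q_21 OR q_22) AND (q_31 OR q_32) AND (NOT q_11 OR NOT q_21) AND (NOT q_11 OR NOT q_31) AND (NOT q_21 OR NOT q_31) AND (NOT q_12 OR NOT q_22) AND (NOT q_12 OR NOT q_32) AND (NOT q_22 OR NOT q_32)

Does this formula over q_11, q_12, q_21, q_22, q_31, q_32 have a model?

Unsatisfiable

Case q_11 = true:
From the singleton clause (NOT q_21), q_21 = false.
From the singleton clause (q_22), q_22 = true.
From the singleton clause (NOT q_31), q_31 = false.
From the singleton clause (q_32), q_32 = true.
Now (NOT q_32) is unsatisfied and unit — conflict.
That branch fails; take q_11 = false instead.
From the singleton clause (q_12), q_12 = true.
From the singleton clause (NOT q_22), q_22 = false.
From the singleton clause (q_21), q_21 = true.
From the singleton clause (NOT q_31), q_31 = false.
From the singleton clause (q_32), q_32 = true.
Now (NOT q_32) is unsatisfied and unit — conflict.
Either choice for q_11 ends in contradiction.
No assignment satisfies every clause.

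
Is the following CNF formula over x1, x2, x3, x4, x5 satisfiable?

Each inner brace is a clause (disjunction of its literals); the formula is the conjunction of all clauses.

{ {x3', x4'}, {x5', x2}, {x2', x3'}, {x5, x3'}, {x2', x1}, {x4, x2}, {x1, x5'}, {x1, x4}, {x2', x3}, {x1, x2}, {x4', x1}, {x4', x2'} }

Suppose x3 = 0.
From the singleton clause (x2'), x2 = 0.
From the singleton clause (x5'), x5 = 0.
From the singleton clause (x4), x4 = 1.
From the singleton clause (x1), x1 = 1.
Every clause now holds.
A satisfying assignment: x1 ↦ 1,  x2 ↦ 0,  x3 ↦ 0,  x4 ↦ 1,  x5 ↦ 0.

Yes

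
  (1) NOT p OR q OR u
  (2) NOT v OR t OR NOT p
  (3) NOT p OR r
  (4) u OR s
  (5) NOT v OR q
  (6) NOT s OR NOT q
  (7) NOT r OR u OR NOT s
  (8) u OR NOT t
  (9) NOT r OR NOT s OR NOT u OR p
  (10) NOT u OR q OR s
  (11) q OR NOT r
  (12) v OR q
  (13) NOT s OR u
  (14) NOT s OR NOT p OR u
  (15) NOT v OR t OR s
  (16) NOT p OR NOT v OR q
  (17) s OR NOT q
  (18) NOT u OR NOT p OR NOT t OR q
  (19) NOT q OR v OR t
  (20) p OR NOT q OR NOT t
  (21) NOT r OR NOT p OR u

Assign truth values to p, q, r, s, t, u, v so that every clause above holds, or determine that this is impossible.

Try p = false.
Try u = true.
Try v = false.
Unit clause (q) forces q = true.
Unit clause (NOT s) forces s = false.
Now (s) is unsatisfied and unit — conflict.
Undo v and try v = true.
Unit clause (q) forces q = true.
Unit clause (NOT s) forces s = false.
Now (s) is unsatisfied and unit — conflict.
Both values of v lead to a conflict.
Undo u and try u = false.
Unit clause (s) forces s = true.
Now (NOT s) is unsatisfied and unit — conflict.
Both values of u lead to a conflict.
Undo p and try p = true.
Unit clause (r) forces r = true.
Unit clause (q) forces q = true.
Unit clause (NOT s) forces s = false.
Now (s) is unsatisfied and unit — conflict.
Both values of p lead to a conflict.

UNSATISFIABLE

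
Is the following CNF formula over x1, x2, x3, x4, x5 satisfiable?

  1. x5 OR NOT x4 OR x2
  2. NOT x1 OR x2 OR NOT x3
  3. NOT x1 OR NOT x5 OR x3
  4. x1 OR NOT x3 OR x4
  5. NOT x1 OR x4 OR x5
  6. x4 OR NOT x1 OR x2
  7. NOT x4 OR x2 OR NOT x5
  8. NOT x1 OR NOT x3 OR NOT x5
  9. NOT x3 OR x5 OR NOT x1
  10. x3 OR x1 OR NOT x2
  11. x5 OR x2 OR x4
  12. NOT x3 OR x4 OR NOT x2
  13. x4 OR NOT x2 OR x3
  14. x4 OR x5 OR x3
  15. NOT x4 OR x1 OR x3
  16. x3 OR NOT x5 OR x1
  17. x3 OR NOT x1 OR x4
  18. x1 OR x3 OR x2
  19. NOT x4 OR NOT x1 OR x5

Try x5 = true.
Try x1 = false.
From the singleton clause (x3), x3 = true.
From the singleton clause (x4), x4 = true.
From the singleton clause (x2), x2 = true.
This assignment satisfies each clause.
A satisfying assignment: x1: false; x2: true; x3: true; x4: true; x5: true.

Yes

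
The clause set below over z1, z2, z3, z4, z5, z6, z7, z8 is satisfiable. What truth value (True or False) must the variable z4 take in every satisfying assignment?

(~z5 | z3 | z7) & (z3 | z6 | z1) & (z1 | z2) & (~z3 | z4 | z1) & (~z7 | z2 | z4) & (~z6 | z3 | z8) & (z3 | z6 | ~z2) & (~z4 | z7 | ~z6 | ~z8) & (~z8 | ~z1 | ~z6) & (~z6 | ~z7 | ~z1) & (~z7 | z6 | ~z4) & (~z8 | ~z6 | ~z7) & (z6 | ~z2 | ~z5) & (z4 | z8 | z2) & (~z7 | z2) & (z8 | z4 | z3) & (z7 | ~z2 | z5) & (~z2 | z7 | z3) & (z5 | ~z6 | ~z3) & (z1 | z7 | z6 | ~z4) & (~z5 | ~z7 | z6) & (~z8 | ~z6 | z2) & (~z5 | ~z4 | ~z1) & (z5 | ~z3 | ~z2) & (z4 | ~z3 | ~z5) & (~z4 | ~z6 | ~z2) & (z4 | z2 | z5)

Suppose z4 = 0.
Branch on z1: set z1 = 1.
Branch on z7: set z7 = 0.
Branch on z5: set z5 = 0.
The clause (~z2) is unit, so z2 = 0.
Now (z2) is unsatisfied and unit — conflict.
So z5 must be the other value — set z5 = 1.
The clause (z3) is unit, so z3 = 1.
Now (~z3) is unsatisfied and unit — conflict.
Either choice for z5 ends in contradiction.
So z7 must be the other value — set z7 = 1.
The clause (z2) is unit, so z2 = 1.
The clause (~z6) is unit, so z6 = 0.
The clause (z3) is unit, so z3 = 1.
The clause (~z5) is unit, so z5 = 0.
Now (z5) is unsatisfied and unit — conflict.
Either choice for z7 ends in contradiction.
So z1 must be the other value — set z1 = 0.
The clause (z2) is unit, so z2 = 1.
The clause (~z3) is unit, so z3 = 0.
The clause (z6) is unit, so z6 = 1.
The clause (z8) is unit, so z8 = 1.
The clause (~z7) is unit, so z7 = 0.
Now (z7) is unsatisfied and unit — conflict.
Either choice for z1 ends in contradiction.
So every satisfying assignment has z4 = True.

True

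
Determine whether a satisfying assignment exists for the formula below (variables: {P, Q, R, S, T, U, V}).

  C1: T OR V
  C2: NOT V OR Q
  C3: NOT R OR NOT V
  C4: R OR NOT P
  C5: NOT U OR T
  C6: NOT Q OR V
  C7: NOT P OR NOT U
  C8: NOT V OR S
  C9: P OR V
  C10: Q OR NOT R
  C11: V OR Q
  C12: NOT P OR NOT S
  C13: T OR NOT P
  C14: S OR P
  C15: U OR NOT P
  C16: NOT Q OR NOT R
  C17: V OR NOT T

Yes

Try T = true.
(V) alone gives V = true.
(Q) alone gives Q = true.
(NOT R) alone gives R = false.
(NOT P) alone gives P = false.
(S) alone gives S = true.
No clause remains; U is free.
A satisfying assignment: P ↦ false; Q ↦ true; R ↦ false; S ↦ true; T ↦ true; U ↦ false; V ↦ true.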